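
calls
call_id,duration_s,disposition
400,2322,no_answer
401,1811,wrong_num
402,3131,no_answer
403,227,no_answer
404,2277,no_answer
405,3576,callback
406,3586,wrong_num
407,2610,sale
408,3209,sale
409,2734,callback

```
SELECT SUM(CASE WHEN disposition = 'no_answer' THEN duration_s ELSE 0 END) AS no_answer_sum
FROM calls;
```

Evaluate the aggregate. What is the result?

call_id=400: ✓ → 2322
call_id=401: ✗
call_id=402: ✓ → 3131
call_id=403: ✓ → 227
call_id=404: ✓ → 2277
call_id=405: ✗
call_id=406: ✗
call_id=407: ✗
call_id=408: ✗
call_id=409: ✗
no_answer_sum = 2322 + 3131 + 227 + 2277 = 7957

7957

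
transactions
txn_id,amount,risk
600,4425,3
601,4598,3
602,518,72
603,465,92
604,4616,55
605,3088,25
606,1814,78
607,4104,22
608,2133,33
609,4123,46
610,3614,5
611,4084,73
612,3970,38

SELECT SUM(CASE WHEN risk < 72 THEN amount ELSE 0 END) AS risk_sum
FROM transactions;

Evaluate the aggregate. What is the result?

txn_id=600: ✓ → 4425
txn_id=601: ✓ → 4598
txn_id=602: ✗
txn_id=603: ✗
txn_id=604: ✓ → 4616
txn_id=605: ✓ → 3088
txn_id=606: ✗
txn_id=607: ✓ → 4104
txn_id=608: ✓ → 2133
txn_id=609: ✓ → 4123
txn_id=610: ✓ → 3614
txn_id=611: ✗
txn_id=612: ✓ → 3970
risk_sum = 4425 + 4598 + 4616 + 3088 + 4104 + 2133 + 4123 + 3614 + 3970 = 34671

34671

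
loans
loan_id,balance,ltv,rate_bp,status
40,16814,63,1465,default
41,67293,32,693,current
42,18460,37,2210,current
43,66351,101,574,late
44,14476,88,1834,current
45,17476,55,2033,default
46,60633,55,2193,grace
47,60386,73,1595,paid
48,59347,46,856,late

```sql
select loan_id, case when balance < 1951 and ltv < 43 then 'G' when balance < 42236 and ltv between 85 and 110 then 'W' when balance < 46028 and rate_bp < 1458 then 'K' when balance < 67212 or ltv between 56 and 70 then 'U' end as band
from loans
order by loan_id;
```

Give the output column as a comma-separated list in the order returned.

U, NULL, U, U, W, U, U, U, U

loan_id=40: balance < 67212 or ltv between 56 and 70 → U
loan_id=41: (no match → NULL) → NULL
loan_id=42: balance < 67212 or ltv between 56 and 70 → U
loan_id=43: balance < 67212 or ltv between 56 and 70 → U
loan_id=44: balance < 42236 and ltv between 85 and 110 → W
loan_id=45: balance < 67212 or ltv between 56 and 70 → U
loan_id=46: balance < 67212 or ltv between 56 and 70 → U
loan_id=47: balance < 67212 or ltv between 56 and 70 → U
loan_id=48: balance < 67212 or ltv between 56 and 70 → U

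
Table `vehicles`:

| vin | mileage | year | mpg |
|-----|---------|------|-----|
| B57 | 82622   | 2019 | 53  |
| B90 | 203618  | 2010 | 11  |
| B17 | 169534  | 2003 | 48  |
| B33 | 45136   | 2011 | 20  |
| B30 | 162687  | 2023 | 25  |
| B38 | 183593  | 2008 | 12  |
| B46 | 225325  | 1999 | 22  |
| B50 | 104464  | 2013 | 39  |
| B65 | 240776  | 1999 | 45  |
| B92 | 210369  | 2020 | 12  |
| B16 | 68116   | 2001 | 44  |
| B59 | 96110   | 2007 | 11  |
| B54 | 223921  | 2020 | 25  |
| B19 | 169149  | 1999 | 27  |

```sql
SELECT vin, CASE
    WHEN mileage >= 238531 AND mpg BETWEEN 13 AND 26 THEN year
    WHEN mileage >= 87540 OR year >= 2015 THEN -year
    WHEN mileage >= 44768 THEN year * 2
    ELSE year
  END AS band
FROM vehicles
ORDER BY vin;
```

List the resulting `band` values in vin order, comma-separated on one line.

vin=B16: mileage >= 44768 → 4002
vin=B17: mileage >= 87540 OR year >= 2015 → -2003
vin=B19: mileage >= 87540 OR year >= 2015 → -1999
vin=B30: mileage >= 87540 OR year >= 2015 → -2023
vin=B33: mileage >= 44768 → 4022
vin=B38: mileage >= 87540 OR year >= 2015 → -2008
vin=B46: mileage >= 87540 OR year >= 2015 → -1999
vin=B50: mileage >= 87540 OR year >= 2015 → -2013
vin=B54: mileage >= 87540 OR year >= 2015 → -2020
vin=B57: mileage >= 87540 OR year >= 2015 → -2019
vin=B59: mileage >= 87540 OR year >= 2015 → -2007
vin=B65: mileage >= 87540 OR year >= 2015 → -1999
vin=B90: mileage >= 87540 OR year >= 2015 → -2010
vin=B92: mileage >= 87540 OR year >= 2015 → -2020

4002, -2003, -1999, -2023, 4022, -2008, -1999, -2013, -2020, -2019, -2007, -1999, -2010, -2020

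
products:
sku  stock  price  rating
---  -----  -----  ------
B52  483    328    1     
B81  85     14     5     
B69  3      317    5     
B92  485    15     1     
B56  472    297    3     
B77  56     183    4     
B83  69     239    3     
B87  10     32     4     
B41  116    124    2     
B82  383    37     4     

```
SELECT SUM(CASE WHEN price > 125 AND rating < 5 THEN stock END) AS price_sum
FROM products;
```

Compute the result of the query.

1080

sku=B52: ✓ → 483
sku=B81: ✗
sku=B69: ✗
sku=B92: ✗
sku=B56: ✓ → 472
sku=B77: ✓ → 56
sku=B83: ✓ → 69
sku=B87: ✗
sku=B41: ✗
sku=B82: ✗
price_sum = 483 + 472 + 56 + 69 = 1080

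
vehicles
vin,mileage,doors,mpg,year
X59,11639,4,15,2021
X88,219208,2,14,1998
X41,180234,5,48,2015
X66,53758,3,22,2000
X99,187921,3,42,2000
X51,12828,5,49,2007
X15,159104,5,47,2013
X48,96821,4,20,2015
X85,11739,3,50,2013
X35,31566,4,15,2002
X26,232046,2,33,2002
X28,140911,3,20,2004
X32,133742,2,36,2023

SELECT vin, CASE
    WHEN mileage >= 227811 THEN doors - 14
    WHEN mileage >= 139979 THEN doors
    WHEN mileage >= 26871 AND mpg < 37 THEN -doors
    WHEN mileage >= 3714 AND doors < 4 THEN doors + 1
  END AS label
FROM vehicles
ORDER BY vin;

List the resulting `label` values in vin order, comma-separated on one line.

vin=X15: mileage >= 139979 → 5
vin=X26: mileage >= 227811 → -12
vin=X28: mileage >= 139979 → 3
vin=X32: mileage >= 26871 AND mpg < 37 → -2
vin=X35: mileage >= 26871 AND mpg < 37 → -4
vin=X41: mileage >= 139979 → 5
vin=X48: mileage >= 26871 AND mpg < 37 → -4
vin=X51: (no match → NULL) → NULL
vin=X59: (no match → NULL) → NULL
vin=X66: mileage >= 26871 AND mpg < 37 → -3
vin=X85: mileage >= 3714 AND doors < 4 → 4
vin=X88: mileage >= 139979 → 2
vin=X99: mileage >= 139979 → 3

5, -12, 3, -2, -4, 5, -4, NULL, NULL, -3, 4, 2, 3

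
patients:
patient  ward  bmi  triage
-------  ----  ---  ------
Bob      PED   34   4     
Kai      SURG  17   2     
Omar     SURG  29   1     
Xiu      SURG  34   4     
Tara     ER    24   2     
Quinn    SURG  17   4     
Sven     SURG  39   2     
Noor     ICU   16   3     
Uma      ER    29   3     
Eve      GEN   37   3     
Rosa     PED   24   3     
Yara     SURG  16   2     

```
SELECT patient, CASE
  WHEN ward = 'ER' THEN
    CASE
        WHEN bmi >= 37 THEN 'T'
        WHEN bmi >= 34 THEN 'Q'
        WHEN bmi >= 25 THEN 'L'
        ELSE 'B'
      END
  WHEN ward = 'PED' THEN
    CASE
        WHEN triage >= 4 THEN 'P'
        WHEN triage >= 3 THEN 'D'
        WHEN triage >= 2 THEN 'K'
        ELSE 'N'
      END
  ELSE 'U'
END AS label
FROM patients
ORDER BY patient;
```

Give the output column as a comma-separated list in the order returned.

P, U, U, U, U, U, D, U, B, L, U, U

patient=Bob: ward='PED' → inner[triage >= 4] → P
patient=Eve: ward='GEN' → outer ELSE → U
patient=Kai: ward='SURG' → outer ELSE → U
patient=Noor: ward='ICU' → outer ELSE → U
patient=Omar: ward='SURG' → outer ELSE → U
patient=Quinn: ward='SURG' → outer ELSE → U
patient=Rosa: ward='PED' → inner[triage >= 3] → D
patient=Sven: ward='SURG' → outer ELSE → U
patient=Tara: ward='ER' → inner[ELSE] → B
patient=Uma: ward='ER' → inner[bmi >= 25] → L
patient=Xiu: ward='SURG' → outer ELSE → U
patient=Yara: ward='SURG' → outer ELSE → U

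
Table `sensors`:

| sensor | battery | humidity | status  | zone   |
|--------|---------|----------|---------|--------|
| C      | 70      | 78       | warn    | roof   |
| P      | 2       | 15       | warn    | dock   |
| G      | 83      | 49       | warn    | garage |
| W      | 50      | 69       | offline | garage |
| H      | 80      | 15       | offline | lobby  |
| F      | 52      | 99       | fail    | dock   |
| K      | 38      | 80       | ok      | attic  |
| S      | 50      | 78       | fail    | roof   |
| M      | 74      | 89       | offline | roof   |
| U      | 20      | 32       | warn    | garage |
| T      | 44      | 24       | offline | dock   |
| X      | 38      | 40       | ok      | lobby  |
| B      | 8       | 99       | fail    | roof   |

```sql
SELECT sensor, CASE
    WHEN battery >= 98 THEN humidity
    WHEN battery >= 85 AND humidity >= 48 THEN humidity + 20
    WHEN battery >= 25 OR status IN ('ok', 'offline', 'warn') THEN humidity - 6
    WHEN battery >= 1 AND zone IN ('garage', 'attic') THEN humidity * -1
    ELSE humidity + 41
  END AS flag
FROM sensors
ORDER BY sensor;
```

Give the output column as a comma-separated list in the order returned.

sensor=B: ELSE → 140
sensor=C: battery >= 25 OR status IN ('ok', 'offline', 'warn') → 72
sensor=F: battery >= 25 OR status IN ('ok', 'offline', 'warn') → 93
sensor=G: battery >= 25 OR status IN ('ok', 'offline', 'warn') → 43
sensor=H: battery >= 25 OR status IN ('ok', 'offline', 'warn') → 9
sensor=K: battery >= 25 OR status IN ('ok', 'offline', 'warn') → 74
sensor=M: battery >= 25 OR status IN ('ok', 'offline', 'warn') → 83
sensor=P: battery >= 25 OR status IN ('ok', 'offline', 'warn') → 9
sensor=S: battery >= 25 OR status IN ('ok', 'offline', 'warn') → 72
sensor=T: battery >= 25 OR status IN ('ok', 'offline', 'warn') → 18
sensor=U: battery >= 25 OR status IN ('ok', 'offline', 'warn') → 26
sensor=W: battery >= 25 OR status IN ('ok', 'offline', 'warn') → 63
sensor=X: battery >= 25 OR status IN ('ok', 'offline', 'warn') → 34

140, 72, 93, 43, 9, 74, 83, 9, 72, 18, 26, 63, 34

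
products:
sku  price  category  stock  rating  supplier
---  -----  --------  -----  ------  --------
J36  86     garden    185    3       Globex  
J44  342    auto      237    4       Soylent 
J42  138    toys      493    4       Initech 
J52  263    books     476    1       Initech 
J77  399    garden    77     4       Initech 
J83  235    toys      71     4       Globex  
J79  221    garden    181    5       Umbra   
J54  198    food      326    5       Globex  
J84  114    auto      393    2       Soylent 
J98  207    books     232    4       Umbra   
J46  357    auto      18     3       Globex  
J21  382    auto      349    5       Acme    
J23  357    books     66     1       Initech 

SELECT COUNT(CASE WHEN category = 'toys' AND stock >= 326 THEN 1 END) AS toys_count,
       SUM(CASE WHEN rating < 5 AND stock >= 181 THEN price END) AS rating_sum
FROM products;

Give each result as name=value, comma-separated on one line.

[toys_count: category = 'toys' AND stock >= 326]
sku=J36: ✗
sku=J44: ✗
sku=J42: ✓ → 1
sku=J52: ✗
sku=J77: ✗
sku=J83: ✗
sku=J79: ✗
sku=J54: ✗
sku=J84: ✗
sku=J98: ✗
sku=J46: ✗
sku=J21: ✗
sku=J23: ✗
toys_count = COUNT(1) = 1
—
[rating_sum: rating < 5 AND stock >= 181]
sku=J36: ✓ → 86
sku=J44: ✓ → 342
sku=J42: ✓ → 138
sku=J52: ✓ → 263
sku=J77: ✗
sku=J83: ✗
sku=J79: ✗
sku=J54: ✗
sku=J84: ✓ → 114
sku=J98: ✓ → 207
sku=J46: ✗
sku=J21: ✗
sku=J23: ✗
rating_sum = 86 + 342 + 138 + 263 + 114 + 207 = 1150

toys_count=1, rating_sum=1150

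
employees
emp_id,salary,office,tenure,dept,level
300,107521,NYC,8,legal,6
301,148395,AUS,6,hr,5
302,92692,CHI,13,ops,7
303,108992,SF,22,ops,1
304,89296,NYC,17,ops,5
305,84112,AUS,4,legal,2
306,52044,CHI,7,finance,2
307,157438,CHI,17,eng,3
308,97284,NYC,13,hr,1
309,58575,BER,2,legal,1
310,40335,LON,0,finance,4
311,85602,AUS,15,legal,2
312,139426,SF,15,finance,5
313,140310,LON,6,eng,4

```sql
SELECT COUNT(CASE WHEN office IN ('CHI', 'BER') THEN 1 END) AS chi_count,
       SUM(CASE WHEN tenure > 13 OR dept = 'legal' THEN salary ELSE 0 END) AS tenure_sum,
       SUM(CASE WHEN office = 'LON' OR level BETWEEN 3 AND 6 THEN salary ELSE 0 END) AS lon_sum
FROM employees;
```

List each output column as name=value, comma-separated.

[chi_count: office IN ('CHI', 'BER')]
emp_id=300: ✗
emp_id=301: ✗
emp_id=302: ✓ → 1
emp_id=303: ✗
emp_id=304: ✗
emp_id=305: ✗
emp_id=306: ✓ → 1
emp_id=307: ✓ → 1
emp_id=308: ✗
emp_id=309: ✓ → 1
emp_id=310: ✗
emp_id=311: ✗
emp_id=312: ✗
emp_id=313: ✗
chi_count = COUNT(1, 1, 1, 1) = 4
—
[tenure_sum: tenure > 13 OR dept = 'legal']
emp_id=300: ✓ → 107521
emp_id=301: ✗
emp_id=302: ✗
emp_id=303: ✓ → 108992
emp_id=304: ✓ → 89296
emp_id=305: ✓ → 84112
emp_id=306: ✗
emp_id=307: ✓ → 157438
emp_id=308: ✗
emp_id=309: ✓ → 58575
emp_id=310: ✗
emp_id=311: ✓ → 85602
emp_id=312: ✓ → 139426
emp_id=313: ✗
tenure_sum = 107521 + 108992 + 89296 + 84112 + 157438 + 58575 + 85602 + 139426 = 830962
—
[lon_sum: office = 'LON' OR level BETWEEN 3 AND 6]
emp_id=300: ✓ → 107521
emp_id=301: ✓ → 148395
emp_id=302: ✗
emp_id=303: ✗
emp_id=304: ✓ → 89296
emp_id=305: ✗
emp_id=306: ✗
emp_id=307: ✓ → 157438
emp_id=308: ✗
emp_id=309: ✗
emp_id=310: ✓ → 40335
emp_id=311: ✗
emp_id=312: ✓ → 139426
emp_id=313: ✓ → 140310
lon_sum = 107521 + 148395 + 89296 + 157438 + 40335 + 139426 + 140310 = 822721

chi_count=4, tenure_sum=830962, lon_sum=822721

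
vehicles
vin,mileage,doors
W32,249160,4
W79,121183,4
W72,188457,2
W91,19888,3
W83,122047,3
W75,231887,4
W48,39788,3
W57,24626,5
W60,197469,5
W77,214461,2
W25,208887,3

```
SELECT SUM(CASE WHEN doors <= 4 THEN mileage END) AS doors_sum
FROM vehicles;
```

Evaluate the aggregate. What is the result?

vin=W32: ✓ → 249160
vin=W79: ✓ → 121183
vin=W72: ✓ → 188457
vin=W91: ✓ → 19888
vin=W83: ✓ → 122047
vin=W75: ✓ → 231887
vin=W48: ✓ → 39788
vin=W57: ✗
vin=W60: ✗
vin=W77: ✓ → 214461
vin=W25: ✓ → 208887
doors_sum = 249160 + 121183 + 188457 + 19888 + 122047 + 231887 + 39788 + 214461 + 208887 = 1395758

1395758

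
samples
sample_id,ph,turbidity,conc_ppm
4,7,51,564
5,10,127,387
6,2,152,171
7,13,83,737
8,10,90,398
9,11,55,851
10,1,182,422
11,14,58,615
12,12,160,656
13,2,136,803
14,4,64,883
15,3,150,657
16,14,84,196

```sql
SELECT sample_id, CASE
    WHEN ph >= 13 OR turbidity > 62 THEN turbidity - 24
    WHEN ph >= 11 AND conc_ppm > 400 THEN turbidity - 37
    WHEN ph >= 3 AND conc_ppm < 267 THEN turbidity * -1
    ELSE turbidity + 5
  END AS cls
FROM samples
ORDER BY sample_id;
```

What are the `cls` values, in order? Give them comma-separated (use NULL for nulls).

sample_id=4: ELSE → 56
sample_id=5: ph >= 13 OR turbidity > 62 → 103
sample_id=6: ph >= 13 OR turbidity > 62 → 128
sample_id=7: ph >= 13 OR turbidity > 62 → 59
sample_id=8: ph >= 13 OR turbidity > 62 → 66
sample_id=9: ph >= 11 AND conc_ppm > 400 → 18
sample_id=10: ph >= 13 OR turbidity > 62 → 158
sample_id=11: ph >= 13 OR turbidity > 62 → 34
sample_id=12: ph >= 13 OR turbidity > 62 → 136
sample_id=13: ph >= 13 OR turbidity > 62 → 112
sample_id=14: ph >= 13 OR turbidity > 62 → 40
sample_id=15: ph >= 13 OR turbidity > 62 → 126
sample_id=16: ph >= 13 OR turbidity > 62 → 60

56, 103, 128, 59, 66, 18, 158, 34, 136, 112, 40, 126, 60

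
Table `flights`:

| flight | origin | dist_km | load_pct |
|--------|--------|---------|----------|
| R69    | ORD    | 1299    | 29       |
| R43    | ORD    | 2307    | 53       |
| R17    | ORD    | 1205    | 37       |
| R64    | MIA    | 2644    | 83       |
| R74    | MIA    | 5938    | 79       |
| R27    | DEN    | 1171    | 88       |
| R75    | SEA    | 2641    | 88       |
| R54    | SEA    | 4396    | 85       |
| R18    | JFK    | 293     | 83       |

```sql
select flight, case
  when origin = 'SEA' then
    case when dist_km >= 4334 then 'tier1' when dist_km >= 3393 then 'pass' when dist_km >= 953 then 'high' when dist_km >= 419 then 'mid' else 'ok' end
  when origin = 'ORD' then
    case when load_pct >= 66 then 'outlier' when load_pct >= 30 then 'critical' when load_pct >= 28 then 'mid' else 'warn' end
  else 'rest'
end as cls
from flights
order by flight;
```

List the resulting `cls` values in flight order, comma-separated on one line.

critical, rest, rest, critical, tier1, rest, mid, rest, high

flight=R17: origin='ORD' → inner[load_pct >= 30] → critical
flight=R18: origin='JFK' → outer ELSE → rest
flight=R27: origin='DEN' → outer ELSE → rest
flight=R43: origin='ORD' → inner[load_pct >= 30] → critical
flight=R54: origin='SEA' → inner[dist_km >= 4334] → tier1
flight=R64: origin='MIA' → outer ELSE → rest
flight=R69: origin='ORD' → inner[load_pct >= 28] → mid
flight=R74: origin='MIA' → outer ELSE → rest
flight=R75: origin='SEA' → inner[dist_km >= 953] → high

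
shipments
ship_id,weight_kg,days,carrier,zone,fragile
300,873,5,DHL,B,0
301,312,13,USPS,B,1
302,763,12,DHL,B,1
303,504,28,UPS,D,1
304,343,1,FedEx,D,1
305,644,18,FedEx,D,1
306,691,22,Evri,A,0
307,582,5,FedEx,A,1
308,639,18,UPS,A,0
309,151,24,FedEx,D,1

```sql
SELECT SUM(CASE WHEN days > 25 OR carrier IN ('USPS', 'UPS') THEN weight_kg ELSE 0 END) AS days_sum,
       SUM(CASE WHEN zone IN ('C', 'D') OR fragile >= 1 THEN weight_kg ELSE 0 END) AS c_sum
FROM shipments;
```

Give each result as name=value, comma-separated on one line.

[days_sum: days > 25 OR carrier IN ('USPS', 'UPS')]
ship_id=300: ✗
ship_id=301: ✓ → 312
ship_id=302: ✗
ship_id=303: ✓ → 504
ship_id=304: ✗
ship_id=305: ✗
ship_id=306: ✗
ship_id=307: ✗
ship_id=308: ✓ → 639
ship_id=309: ✗
days_sum = 312 + 504 + 639 = 1455
—
[c_sum: zone IN ('C', 'D') OR fragile >= 1]
ship_id=300: ✗
ship_id=301: ✓ → 312
ship_id=302: ✓ → 763
ship_id=303: ✓ → 504
ship_id=304: ✓ → 343
ship_id=305: ✓ → 644
ship_id=306: ✗
ship_id=307: ✓ → 582
ship_id=308: ✗
ship_id=309: ✓ → 151
c_sum = 312 + 763 + 504 + 343 + 644 + 582 + 151 = 3299

days_sum=1455, c_sum=3299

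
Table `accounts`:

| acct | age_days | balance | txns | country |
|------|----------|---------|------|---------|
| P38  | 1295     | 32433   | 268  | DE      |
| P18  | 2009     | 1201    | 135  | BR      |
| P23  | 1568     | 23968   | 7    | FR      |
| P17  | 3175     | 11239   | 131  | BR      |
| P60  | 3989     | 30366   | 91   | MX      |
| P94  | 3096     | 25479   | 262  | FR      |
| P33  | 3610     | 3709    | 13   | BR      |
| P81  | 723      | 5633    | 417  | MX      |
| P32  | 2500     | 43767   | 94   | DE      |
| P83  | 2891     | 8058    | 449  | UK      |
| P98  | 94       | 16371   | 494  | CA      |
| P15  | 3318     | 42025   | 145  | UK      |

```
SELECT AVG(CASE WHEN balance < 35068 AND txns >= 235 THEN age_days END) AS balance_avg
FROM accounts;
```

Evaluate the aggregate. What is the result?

1619.8

acct=P38: ✓ → 1295
acct=P18: ✗
acct=P23: ✗
acct=P17: ✗
acct=P60: ✗
acct=P94: ✓ → 3096
acct=P33: ✗
acct=P81: ✓ → 723
acct=P32: ✗
acct=P83: ✓ → 2891
acct=P98: ✓ → 94
acct=P15: ✗
balance_avg = (1295 + 3096 + 723 + 2891 + 94) / 5 = 1619.8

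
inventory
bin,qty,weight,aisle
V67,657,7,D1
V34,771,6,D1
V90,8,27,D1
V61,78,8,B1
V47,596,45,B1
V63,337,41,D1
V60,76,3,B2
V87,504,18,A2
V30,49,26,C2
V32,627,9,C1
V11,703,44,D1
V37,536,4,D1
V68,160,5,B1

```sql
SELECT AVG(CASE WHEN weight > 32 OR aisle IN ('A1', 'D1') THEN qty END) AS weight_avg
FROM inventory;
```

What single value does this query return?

bin=V67: ✓ → 657
bin=V34: ✓ → 771
bin=V90: ✓ → 8
bin=V61: ✗
bin=V47: ✓ → 596
bin=V63: ✓ → 337
bin=V60: ✗
bin=V87: ✗
bin=V30: ✗
bin=V32: ✗
bin=V11: ✓ → 703
bin=V37: ✓ → 536
bin=V68: ✗
weight_avg = (657 + 771 + 8 + 596 + 337 + 703 + 536) / 7 = 515.4285714286

515.4285714286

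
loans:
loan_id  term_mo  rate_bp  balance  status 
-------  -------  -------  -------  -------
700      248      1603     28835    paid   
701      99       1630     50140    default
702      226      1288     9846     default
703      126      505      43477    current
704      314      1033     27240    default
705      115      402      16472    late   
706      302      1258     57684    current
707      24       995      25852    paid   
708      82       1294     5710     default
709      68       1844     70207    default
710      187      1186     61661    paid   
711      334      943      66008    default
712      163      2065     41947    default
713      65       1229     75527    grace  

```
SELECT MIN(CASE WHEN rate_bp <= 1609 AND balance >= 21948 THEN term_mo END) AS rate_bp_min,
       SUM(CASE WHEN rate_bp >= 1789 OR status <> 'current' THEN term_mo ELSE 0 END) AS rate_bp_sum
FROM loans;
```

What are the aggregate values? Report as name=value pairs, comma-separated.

rate_bp_min=24, rate_bp_sum=1925

[rate_bp_min: rate_bp <= 1609 AND balance >= 21948]
loan_id=700: ✓ → 248
loan_id=701: ✗
loan_id=702: ✗
loan_id=703: ✓ → 126
loan_id=704: ✓ → 314
loan_id=705: ✗
loan_id=706: ✓ → 302
loan_id=707: ✓ → 24
loan_id=708: ✗
loan_id=709: ✗
loan_id=710: ✓ → 187
loan_id=711: ✓ → 334
loan_id=712: ✗
loan_id=713: ✓ → 65
rate_bp_min = MIN(248, 126, 314, 302, 24, 187, 334, 65) = 24
—
[rate_bp_sum: rate_bp >= 1789 OR status <> 'current']
loan_id=700: ✓ → 248
loan_id=701: ✓ → 99
loan_id=702: ✓ → 226
loan_id=703: ✗
loan_id=704: ✓ → 314
loan_id=705: ✓ → 115
loan_id=706: ✗
loan_id=707: ✓ → 24
loan_id=708: ✓ → 82
loan_id=709: ✓ → 68
loan_id=710: ✓ → 187
loan_id=711: ✓ → 334
loan_id=712: ✓ → 163
loan_id=713: ✓ → 65
rate_bp_sum = 248 + 99 + 226 + 314 + 115 + 24 + 82 + 68 + 187 + 334 + 163 + 65 = 1925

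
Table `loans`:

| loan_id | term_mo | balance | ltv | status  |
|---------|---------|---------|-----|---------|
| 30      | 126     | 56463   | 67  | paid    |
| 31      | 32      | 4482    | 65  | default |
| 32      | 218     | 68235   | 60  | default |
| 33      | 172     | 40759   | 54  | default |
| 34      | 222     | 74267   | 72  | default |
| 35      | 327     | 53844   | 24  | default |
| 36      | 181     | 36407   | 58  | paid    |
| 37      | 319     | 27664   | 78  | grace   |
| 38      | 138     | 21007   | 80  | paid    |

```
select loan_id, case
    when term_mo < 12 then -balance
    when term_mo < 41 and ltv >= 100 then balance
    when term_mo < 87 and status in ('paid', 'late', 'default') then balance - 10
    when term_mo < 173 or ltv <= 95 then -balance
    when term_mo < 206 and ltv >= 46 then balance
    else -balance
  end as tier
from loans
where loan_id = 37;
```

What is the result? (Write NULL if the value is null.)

loan_id = 37: term_mo=319, balance=27664, ltv=78, status=grace.
term_mo < 12 → false
term_mo < 41 and ltv >= 100 → false
term_mo < 87 and status in ('paid', 'late', 'default') → false
term_mo < 173 or ltv <= 95 → true → -27664

-27664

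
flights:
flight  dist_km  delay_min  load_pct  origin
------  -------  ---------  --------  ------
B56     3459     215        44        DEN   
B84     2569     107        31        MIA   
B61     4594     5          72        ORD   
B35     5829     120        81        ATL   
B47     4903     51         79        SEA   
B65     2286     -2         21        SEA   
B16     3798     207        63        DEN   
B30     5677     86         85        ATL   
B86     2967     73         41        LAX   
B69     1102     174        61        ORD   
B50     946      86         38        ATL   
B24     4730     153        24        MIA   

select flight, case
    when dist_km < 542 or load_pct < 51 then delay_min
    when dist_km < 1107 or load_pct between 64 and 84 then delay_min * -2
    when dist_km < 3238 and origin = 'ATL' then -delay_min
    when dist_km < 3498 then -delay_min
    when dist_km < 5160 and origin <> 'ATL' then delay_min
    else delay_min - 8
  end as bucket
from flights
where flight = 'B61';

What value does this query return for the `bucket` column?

flight = B61: dist_km=4594, delay_min=5, load_pct=72, origin=ORD.
dist_km < 542 or load_pct < 51 → false
dist_km < 1107 or load_pct between 64 and 84 → true → -10

-10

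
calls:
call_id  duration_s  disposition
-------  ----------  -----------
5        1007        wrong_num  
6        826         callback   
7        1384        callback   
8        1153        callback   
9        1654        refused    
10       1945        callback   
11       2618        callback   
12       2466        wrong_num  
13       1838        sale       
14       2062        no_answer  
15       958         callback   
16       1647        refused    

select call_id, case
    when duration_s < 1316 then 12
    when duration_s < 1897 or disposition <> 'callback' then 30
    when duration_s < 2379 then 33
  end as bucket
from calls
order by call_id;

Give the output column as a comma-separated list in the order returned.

12, 12, 30, 12, 30, 33, NULL, 30, 30, 30, 12, 30

call_id=5: duration_s < 1316 → 12
call_id=6: duration_s < 1316 → 12
call_id=7: duration_s < 1897 or disposition <> 'callback' → 30
call_id=8: duration_s < 1316 → 12
call_id=9: duration_s < 1897 or disposition <> 'callback' → 30
call_id=10: duration_s < 2379 → 33
call_id=11: (no match → NULL) → NULL
call_id=12: duration_s < 1897 or disposition <> 'callback' → 30
call_id=13: duration_s < 1897 or disposition <> 'callback' → 30
call_id=14: duration_s < 1897 or disposition <> 'callback' → 30
call_id=15: duration_s < 1316 → 12
call_id=16: duration_s < 1897 or disposition <> 'callback' → 30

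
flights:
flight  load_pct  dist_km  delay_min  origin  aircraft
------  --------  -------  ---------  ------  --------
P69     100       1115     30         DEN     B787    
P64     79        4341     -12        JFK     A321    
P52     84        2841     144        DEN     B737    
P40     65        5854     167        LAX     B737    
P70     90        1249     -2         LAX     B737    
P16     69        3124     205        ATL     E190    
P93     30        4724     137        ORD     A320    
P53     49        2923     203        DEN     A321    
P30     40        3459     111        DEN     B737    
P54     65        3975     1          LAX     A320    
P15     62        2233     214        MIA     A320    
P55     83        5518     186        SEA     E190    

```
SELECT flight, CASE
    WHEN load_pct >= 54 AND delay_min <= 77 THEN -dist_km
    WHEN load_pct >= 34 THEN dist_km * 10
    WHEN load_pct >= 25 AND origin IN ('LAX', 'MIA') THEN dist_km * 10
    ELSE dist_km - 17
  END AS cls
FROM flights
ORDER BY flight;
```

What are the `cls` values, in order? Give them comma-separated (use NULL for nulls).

flight=P15: load_pct >= 34 → 22330
flight=P16: load_pct >= 34 → 31240
flight=P30: load_pct >= 34 → 34590
flight=P40: load_pct >= 34 → 58540
flight=P52: load_pct >= 34 → 28410
flight=P53: load_pct >= 34 → 29230
flight=P54: load_pct >= 54 AND delay_min <= 77 → -3975
flight=P55: load_pct >= 34 → 55180
flight=P64: load_pct >= 54 AND delay_min <= 77 → -4341
flight=P69: load_pct >= 54 AND delay_min <= 77 → -1115
flight=P70: load_pct >= 54 AND delay_min <= 77 → -1249
flight=P93: ELSE → 4707

22330, 31240, 34590, 58540, 28410, 29230, -3975, 55180, -4341, -1115, -1249, 4707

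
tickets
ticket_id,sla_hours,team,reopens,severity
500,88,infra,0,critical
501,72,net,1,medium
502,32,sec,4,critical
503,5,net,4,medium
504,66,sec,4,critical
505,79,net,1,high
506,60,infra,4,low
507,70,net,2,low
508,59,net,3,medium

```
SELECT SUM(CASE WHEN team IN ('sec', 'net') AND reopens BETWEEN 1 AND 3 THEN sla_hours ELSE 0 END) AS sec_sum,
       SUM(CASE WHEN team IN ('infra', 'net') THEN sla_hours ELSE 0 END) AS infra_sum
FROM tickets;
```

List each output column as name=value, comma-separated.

[sec_sum: team IN ('sec', 'net') AND reopens BETWEEN 1 AND 3]
ticket_id=500: ✗
ticket_id=501: ✓ → 72
ticket_id=502: ✗
ticket_id=503: ✗
ticket_id=504: ✗
ticket_id=505: ✓ → 79
ticket_id=506: ✗
ticket_id=507: ✓ → 70
ticket_id=508: ✓ → 59
sec_sum = 72 + 79 + 70 + 59 = 280
—
[infra_sum: team IN ('infra', 'net')]
ticket_id=500: ✓ → 88
ticket_id=501: ✓ → 72
ticket_id=502: ✗
ticket_id=503: ✓ → 5
ticket_id=504: ✗
ticket_id=505: ✓ → 79
ticket_id=506: ✓ → 60
ticket_id=507: ✓ → 70
ticket_id=508: ✓ → 59
infra_sum = 88 + 72 + 5 + 79 + 60 + 70 + 59 = 433

sec_sum=280, infra_sum=433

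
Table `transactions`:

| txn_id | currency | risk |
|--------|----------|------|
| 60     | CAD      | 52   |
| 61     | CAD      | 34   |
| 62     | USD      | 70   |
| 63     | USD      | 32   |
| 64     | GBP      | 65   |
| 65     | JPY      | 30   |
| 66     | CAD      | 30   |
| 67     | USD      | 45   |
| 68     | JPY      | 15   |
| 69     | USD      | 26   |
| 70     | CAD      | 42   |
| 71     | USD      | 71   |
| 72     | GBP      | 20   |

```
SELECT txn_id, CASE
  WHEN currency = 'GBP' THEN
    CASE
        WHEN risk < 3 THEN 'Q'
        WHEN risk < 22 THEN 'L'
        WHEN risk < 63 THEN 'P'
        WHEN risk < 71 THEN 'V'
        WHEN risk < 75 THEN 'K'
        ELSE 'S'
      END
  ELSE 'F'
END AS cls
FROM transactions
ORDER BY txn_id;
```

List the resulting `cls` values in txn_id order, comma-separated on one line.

txn_id=60: currency='CAD' → outer ELSE → F
txn_id=61: currency='CAD' → outer ELSE → F
txn_id=62: currency='USD' → outer ELSE → F
txn_id=63: currency='USD' → outer ELSE → F
txn_id=64: currency='GBP' → inner[risk < 71] → V
txn_id=65: currency='JPY' → outer ELSE → F
txn_id=66: currency='CAD' → outer ELSE → F
txn_id=67: currency='USD' → outer ELSE → F
txn_id=68: currency='JPY' → outer ELSE → F
txn_id=69: currency='USD' → outer ELSE → F
txn_id=70: currency='CAD' → outer ELSE → F
txn_id=71: currency='USD' → outer ELSE → F
txn_id=72: currency='GBP' → inner[risk < 22] → L

F, F, F, F, V, F, F, F, F, F, F, F, L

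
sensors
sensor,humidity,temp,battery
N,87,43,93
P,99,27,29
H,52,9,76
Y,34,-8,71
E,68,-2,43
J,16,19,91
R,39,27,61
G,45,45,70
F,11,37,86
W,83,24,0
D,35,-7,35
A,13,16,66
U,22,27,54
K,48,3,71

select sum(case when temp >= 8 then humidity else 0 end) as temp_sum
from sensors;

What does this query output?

sensor=N: ✓ → 87
sensor=P: ✓ → 99
sensor=H: ✓ → 52
sensor=Y: ✗
sensor=E: ✗
sensor=J: ✓ → 16
sensor=R: ✓ → 39
sensor=G: ✓ → 45
sensor=F: ✓ → 11
sensor=W: ✓ → 83
sensor=D: ✗
sensor=A: ✓ → 13
sensor=U: ✓ → 22
sensor=K: ✗
temp_sum = 87 + 99 + 52 + 16 + 39 + 45 + 11 + 83 + 13 + 22 = 467

467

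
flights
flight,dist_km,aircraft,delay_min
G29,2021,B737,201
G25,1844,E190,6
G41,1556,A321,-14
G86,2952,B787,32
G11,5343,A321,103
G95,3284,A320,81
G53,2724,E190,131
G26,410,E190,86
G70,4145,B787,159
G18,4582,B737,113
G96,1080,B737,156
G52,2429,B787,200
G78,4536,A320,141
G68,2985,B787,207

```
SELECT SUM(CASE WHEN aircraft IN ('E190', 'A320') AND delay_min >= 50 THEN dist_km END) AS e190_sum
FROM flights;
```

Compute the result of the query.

10954

flight=G29: ✗
flight=G25: ✗
flight=G41: ✗
flight=G86: ✗
flight=G11: ✗
flight=G95: ✓ → 3284
flight=G53: ✓ → 2724
flight=G26: ✓ → 410
flight=G70: ✗
flight=G18: ✗
flight=G96: ✗
flight=G52: ✗
flight=G78: ✓ → 4536
flight=G68: ✗
e190_sum = 3284 + 2724 + 410 + 4536 = 10954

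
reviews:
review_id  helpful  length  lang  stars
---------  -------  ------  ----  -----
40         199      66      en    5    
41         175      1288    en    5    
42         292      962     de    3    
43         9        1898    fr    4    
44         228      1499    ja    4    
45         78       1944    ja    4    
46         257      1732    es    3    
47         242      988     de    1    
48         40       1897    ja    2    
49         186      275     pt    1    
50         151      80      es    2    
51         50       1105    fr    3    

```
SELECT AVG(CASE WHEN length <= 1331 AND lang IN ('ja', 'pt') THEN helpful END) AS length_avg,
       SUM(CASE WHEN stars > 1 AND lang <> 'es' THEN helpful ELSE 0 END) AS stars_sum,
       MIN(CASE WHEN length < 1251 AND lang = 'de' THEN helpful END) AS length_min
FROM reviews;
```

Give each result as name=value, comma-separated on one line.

length_avg=186, stars_sum=1071, length_min=242

[length_avg: length <= 1331 AND lang IN ('ja', 'pt')]
review_id=40: ✗
review_id=41: ✗
review_id=42: ✗
review_id=43: ✗
review_id=44: ✗
review_id=45: ✗
review_id=46: ✗
review_id=47: ✗
review_id=48: ✗
review_id=49: ✓ → 186
review_id=50: ✗
review_id=51: ✗
length_avg = 186
—
[stars_sum: stars > 1 AND lang <> 'es']
review_id=40: ✓ → 199
review_id=41: ✓ → 175
review_id=42: ✓ → 292
review_id=43: ✓ → 9
review_id=44: ✓ → 228
review_id=45: ✓ → 78
review_id=46: ✗
review_id=47: ✗
review_id=48: ✓ → 40
review_id=49: ✗
review_id=50: ✗
review_id=51: ✓ → 50
stars_sum = 199 + 175 + 292 + 9 + 228 + 78 + 40 + 50 = 1071
—
[length_min: length < 1251 AND lang = 'de']
review_id=40: ✗
review_id=41: ✗
review_id=42: ✓ → 292
review_id=43: ✗
review_id=44: ✗
review_id=45: ✗
review_id=46: ✗
review_id=47: ✓ → 242
review_id=48: ✗
review_id=49: ✗
review_id=50: ✗
review_id=51: ✗
length_min = MIN(292, 242) = 242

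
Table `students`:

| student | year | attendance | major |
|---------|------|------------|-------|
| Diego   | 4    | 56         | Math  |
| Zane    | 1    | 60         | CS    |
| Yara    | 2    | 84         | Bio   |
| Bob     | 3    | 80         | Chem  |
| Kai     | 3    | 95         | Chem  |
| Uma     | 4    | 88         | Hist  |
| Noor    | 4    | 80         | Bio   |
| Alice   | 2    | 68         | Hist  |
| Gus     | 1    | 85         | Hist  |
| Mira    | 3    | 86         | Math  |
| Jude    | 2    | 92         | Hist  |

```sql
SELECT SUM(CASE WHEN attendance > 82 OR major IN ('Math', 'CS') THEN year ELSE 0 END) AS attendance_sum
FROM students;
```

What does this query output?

20

student=Diego: ✓ → 4
student=Zane: ✓ → 1
student=Yara: ✓ → 2
student=Bob: ✗
student=Kai: ✓ → 3
student=Uma: ✓ → 4
student=Noor: ✗
student=Alice: ✗
student=Gus: ✓ → 1
student=Mira: ✓ → 3
student=Jude: ✓ → 2
attendance_sum = 4 + 1 + 2 + 3 + 4 + 1 + 3 + 2 = 20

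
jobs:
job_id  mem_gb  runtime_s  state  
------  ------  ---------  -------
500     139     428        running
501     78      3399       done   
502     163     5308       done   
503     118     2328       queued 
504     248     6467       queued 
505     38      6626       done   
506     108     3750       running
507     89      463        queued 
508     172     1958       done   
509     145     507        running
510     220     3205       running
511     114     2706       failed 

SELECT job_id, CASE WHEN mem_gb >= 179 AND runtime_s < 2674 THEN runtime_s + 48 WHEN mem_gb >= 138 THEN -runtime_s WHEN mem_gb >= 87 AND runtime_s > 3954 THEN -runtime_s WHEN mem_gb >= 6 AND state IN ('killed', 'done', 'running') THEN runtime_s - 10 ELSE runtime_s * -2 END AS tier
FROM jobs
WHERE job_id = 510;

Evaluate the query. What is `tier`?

-3205

job_id = 510: mem_gb=220, runtime_s=3205, state=running.
mem_gb >= 179 AND runtime_s < 2674 → false
mem_gb >= 138 → true → -3205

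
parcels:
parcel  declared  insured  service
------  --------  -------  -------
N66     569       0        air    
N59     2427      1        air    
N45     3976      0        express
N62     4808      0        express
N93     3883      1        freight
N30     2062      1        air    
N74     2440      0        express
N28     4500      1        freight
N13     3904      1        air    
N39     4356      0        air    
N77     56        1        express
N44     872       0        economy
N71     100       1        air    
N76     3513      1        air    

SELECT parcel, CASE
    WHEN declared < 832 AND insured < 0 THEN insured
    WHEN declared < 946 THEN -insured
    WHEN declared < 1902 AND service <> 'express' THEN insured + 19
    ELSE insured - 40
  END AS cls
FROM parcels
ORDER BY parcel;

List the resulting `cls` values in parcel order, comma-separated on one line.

-39, -39, -39, -40, 0, -40, -39, -40, 0, -1, -40, -39, -1, -39

parcel=N13: ELSE → -39
parcel=N28: ELSE → -39
parcel=N30: ELSE → -39
parcel=N39: ELSE → -40
parcel=N44: declared < 946 → 0
parcel=N45: ELSE → -40
parcel=N59: ELSE → -39
parcel=N62: ELSE → -40
parcel=N66: declared < 946 → 0
parcel=N71: declared < 946 → -1
parcel=N74: ELSE → -40
parcel=N76: ELSE → -39
parcel=N77: declared < 946 → -1
parcel=N93: ELSE → -39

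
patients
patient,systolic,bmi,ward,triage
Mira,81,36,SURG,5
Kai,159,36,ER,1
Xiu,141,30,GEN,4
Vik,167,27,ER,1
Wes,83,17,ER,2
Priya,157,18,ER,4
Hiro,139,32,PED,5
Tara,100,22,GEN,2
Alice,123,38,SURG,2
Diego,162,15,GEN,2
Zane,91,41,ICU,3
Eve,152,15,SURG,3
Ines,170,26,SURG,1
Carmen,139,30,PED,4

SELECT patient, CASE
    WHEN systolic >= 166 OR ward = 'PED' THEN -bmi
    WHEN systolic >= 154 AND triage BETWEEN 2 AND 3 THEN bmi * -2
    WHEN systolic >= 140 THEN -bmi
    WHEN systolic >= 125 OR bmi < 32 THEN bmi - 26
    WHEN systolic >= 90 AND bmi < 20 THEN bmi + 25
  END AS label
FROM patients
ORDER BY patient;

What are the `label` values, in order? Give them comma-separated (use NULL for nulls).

patient=Alice: (no match → NULL) → NULL
patient=Carmen: systolic >= 166 OR ward = 'PED' → -30
patient=Diego: systolic >= 154 AND triage BETWEEN 2 AND 3 → -30
patient=Eve: systolic >= 140 → -15
patient=Hiro: systolic >= 166 OR ward = 'PED' → -32
patient=Ines: systolic >= 166 OR ward = 'PED' → -26
patient=Kai: systolic >= 140 → -36
patient=Mira: (no match → NULL) → NULL
patient=Priya: systolic >= 140 → -18
patient=Tara: systolic >= 125 OR bmi < 32 → -4
patient=Vik: systolic >= 166 OR ward = 'PED' → -27
patient=Wes: systolic >= 125 OR bmi < 32 → -9
patient=Xiu: systolic >= 140 → -30
patient=Zane: (no match → NULL) → NULL

NULL, -30, -30, -15, -32, -26, -36, NULL, -18, -4, -27, -9, -30, NULL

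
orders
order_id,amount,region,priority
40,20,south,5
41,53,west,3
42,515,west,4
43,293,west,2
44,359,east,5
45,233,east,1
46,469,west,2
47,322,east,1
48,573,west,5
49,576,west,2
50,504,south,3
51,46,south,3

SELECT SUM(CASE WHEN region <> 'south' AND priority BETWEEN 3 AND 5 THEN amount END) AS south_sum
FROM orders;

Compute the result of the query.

1500

order_id=40: ✗
order_id=41: ✓ → 53
order_id=42: ✓ → 515
order_id=43: ✗
order_id=44: ✓ → 359
order_id=45: ✗
order_id=46: ✗
order_id=47: ✗
order_id=48: ✓ → 573
order_id=49: ✗
order_id=50: ✗
order_id=51: ✗
south_sum = 53 + 515 + 359 + 573 = 1500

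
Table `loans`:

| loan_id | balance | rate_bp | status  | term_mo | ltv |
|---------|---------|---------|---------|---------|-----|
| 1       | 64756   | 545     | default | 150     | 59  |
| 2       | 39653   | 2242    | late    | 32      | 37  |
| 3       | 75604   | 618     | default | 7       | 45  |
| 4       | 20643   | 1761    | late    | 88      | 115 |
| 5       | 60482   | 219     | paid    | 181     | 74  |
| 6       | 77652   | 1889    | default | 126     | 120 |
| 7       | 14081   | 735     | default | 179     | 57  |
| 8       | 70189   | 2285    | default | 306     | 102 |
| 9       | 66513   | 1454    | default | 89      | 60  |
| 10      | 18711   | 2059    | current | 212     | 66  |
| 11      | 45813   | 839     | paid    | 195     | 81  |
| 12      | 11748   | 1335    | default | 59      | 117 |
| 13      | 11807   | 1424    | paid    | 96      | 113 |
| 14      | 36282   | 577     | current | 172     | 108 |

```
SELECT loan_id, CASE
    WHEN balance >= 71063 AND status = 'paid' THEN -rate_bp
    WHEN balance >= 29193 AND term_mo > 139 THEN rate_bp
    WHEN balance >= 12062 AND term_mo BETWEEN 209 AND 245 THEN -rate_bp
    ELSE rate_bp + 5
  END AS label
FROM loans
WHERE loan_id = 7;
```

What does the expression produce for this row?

loan_id = 7: balance=14081, rate_bp=735, status=default, term_mo=179, ltv=57.
balance >= 71063 AND status = 'paid' → false
balance >= 29193 AND term_mo > 139 → false
balance >= 12062 AND term_mo BETWEEN 209 AND 245 → false
No prior WHEN matched → ELSE → 740

740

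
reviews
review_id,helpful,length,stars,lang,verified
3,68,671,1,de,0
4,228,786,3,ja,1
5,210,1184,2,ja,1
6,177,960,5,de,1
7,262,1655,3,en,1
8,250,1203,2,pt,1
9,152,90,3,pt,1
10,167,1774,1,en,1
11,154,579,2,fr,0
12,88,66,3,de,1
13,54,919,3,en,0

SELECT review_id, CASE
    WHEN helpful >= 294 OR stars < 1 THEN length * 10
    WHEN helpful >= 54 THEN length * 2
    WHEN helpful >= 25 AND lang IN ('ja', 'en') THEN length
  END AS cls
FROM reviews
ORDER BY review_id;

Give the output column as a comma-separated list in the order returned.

1342, 1572, 2368, 1920, 3310, 2406, 180, 3548, 1158, 132, 1838

review_id=3: helpful >= 54 → 1342
review_id=4: helpful >= 54 → 1572
review_id=5: helpful >= 54 → 2368
review_id=6: helpful >= 54 → 1920
review_id=7: helpful >= 54 → 3310
review_id=8: helpful >= 54 → 2406
review_id=9: helpful >= 54 → 180
review_id=10: helpful >= 54 → 3548
review_id=11: helpful >= 54 → 1158
review_id=12: helpful >= 54 → 132
review_id=13: helpful >= 54 → 1838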